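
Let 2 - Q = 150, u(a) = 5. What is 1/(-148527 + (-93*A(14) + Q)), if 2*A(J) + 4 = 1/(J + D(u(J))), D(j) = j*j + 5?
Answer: -88/13067125 ≈ -6.7345e-6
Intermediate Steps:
Q = -148 (Q = 2 - 1*150 = 2 - 150 = -148)
D(j) = 5 + j² (D(j) = j² + 5 = 5 + j²)
A(J) = -2 + 1/(2*(30 + J)) (A(J) = -2 + 1/(2*(J + (5 + 5²))) = -2 + 1/(2*(J + (5 + 25))) = -2 + 1/(2*(J + 30)) = -2 + 1/(2*(30 + J)))
1/(-148527 + (-93*A(14) + Q)) = 1/(-148527 + (-93*(-119 - 4*14)/(2*(30 + 14)) - 148)) = 1/(-148527 + (-93*(-119 - 56)/(2*44) - 148)) = 1/(-148527 + (-93*(-175)/(2*44) - 148)) = 1/(-148527 + (-93*(-175/88) - 148)) = 1/(-148527 + (16275/88 - 148)) = 1/(-148527 + 3251/88) = 1/(-13067125/88) = -88/13067125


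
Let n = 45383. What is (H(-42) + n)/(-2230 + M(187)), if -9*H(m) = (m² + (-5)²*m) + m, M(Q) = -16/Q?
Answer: -25417975/1251078 ≈ -20.317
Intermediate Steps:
H(m) = -26*m/9 - m²/9 (H(m) = -((m² + (-5)²*m) + m)/9 = -((m² + 25*m) + m)/9 = -(m² + 26*m)/9 = -26*m/9 - m²/9)
(H(-42) + n)/(-2230 + M(187)) = (-⅑*(-42)*(26 - 42) + 45383)/(-2230 - 16/187) = (-⅑*(-42)*(-16) + 45383)/(-2230 - 16*1/187) = (-224/3 + 45383)/(-2230 - 16/187) = 135925/(3*(-417026/187)) = (135925/3)*(-187/417026) = -25417975/1251078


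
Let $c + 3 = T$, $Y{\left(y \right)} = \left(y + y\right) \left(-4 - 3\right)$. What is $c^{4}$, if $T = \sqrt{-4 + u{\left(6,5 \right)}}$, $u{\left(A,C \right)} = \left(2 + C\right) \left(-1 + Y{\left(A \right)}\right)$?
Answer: $\left(3 - i \sqrt{599}\right)^{4} \approx 3.2654 \cdot 10^{5} + 1.7328 \cdot 10^{5} i$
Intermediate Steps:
$Y{\left(y \right)} = - 14 y$ ($Y{\left(y \right)} = 2 y \left(-7\right) = - 14 y$)
$u{\left(A,C \right)} = \left(-1 - 14 A\right) \left(2 + C\right)$ ($u{\left(A,C \right)} = \left(2 + C\right) \left(-1 - 14 A\right) = \left(-1 - 14 A\right) \left(2 + C\right)$)
$T = i \sqrt{599}$ ($T = \sqrt{-4 - \left(175 + 420\right)} = \sqrt{-4 - 595} = \sqrt{-599} = i \sqrt{599} \approx 24.474 i$)
$c = -3 + i \sqrt{599} \approx -3.0 + 24.474 i$
$c^{4} = \left(-3 + i \sqrt{599}\right)^{4}$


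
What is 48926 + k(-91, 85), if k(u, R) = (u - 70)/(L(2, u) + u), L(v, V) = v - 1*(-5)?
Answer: 587135/12 ≈ 48928.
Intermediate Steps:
L(v, V) = 5 + v (L(v, V) = v + 5 = 5 + v)
k(u, R) = (-70 + u)/(7 + u) (k(u, R) = (u - 70)/((5 + 2) + u) = (-70 + u)/(7 + u))
48926 + k(-91, 85) = 48926 + (-70 - 91)/(7 - 91) = 48926 - 161/(-84) = 48926 - 1/84*(-161) = 48926 + 23/12 = 587135/12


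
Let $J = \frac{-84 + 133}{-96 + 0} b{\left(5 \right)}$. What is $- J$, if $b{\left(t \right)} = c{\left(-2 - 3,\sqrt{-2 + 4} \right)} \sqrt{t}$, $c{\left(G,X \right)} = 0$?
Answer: $0$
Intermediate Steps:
$b{\left(t \right)} = 0$ ($b{\left(t \right)} = 0 \sqrt{t} = 0$)
$J = 0$ ($J = \frac{-84 + 133}{-96 + 0} \cdot 0 = \frac{49}{-96} \cdot 0 = 49 \left(- \frac{1}{96}\right) 0 = \left(- \frac{49}{96}\right) 0 = 0$)
$- J = \left(-1\right) 0 = 0$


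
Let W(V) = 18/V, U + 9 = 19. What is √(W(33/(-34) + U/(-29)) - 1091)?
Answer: 5*I*√74332367/1297 ≈ 33.237*I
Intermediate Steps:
U = 10 (U = -9 + 19 = 10)
√(W(33/(-34) + U/(-29)) - 1091) = √(18/(33/(-34) + 10/(-29)) - 1091) = √(18/(33*(-1/34) + 10*(-1/29)) - 1091) = √(18/(-33/34 - 10/29) - 1091) = √(18/(-1297/986) - 1091) = √(18*(-986/1297) - 1091) = √(-17748/1297 - 1091) = √(-1432775/1297) = 5*I*√74332367/1297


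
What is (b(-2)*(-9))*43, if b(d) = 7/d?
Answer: 2709/2 ≈ 1354.5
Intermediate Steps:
(b(-2)*(-9))*43 = ((7/(-2))*(-9))*43 = ((7*(-1/2))*(-9))*43 = -7/2*(-9)*43 = (63/2)*43 = 2709/2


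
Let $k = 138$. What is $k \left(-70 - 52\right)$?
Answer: $-16836$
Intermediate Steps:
$k \left(-70 - 52\right) = 138 \left(-70 - 52\right) = 138 \left(-122\right) = -16836$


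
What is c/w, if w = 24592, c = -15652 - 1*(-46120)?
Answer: 7617/6148 ≈ 1.2389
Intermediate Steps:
c = 30468 (c = -15652 + 46120 = 30468)
c/w = 30468/24592 = 30468*(1/24592) = 7617/6148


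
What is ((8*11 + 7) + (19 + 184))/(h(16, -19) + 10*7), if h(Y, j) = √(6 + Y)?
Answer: 10430/2439 - 149*√22/2439 ≈ 3.9898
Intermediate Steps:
((8*11 + 7) + (19 + 184))/(h(16, -19) + 10*7) = ((8*11 + 7) + (19 + 184))/(√(6 + 16) + 10*7) = ((88 + 7) + 203)/(√22 + 70) = (95 + 203)/(70 + √22) = 298/(70 + √22)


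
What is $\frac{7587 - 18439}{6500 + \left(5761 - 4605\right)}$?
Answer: $- \frac{2713}{1914} \approx -1.4174$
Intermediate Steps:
$\frac{7587 - 18439}{6500 + \left(5761 - 4605\right)} = - \frac{10852}{6500 + \left(5761 - 4605\right)} = - \frac{10852}{6500 + 1156} = - \frac{10852}{7656} = \left(-10852\right) \frac{1}{7656} = - \frac{2713}{1914}$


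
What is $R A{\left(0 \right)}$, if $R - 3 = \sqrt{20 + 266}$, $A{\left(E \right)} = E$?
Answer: $0$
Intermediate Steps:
$R = 3 + \sqrt{286}$ ($R = 3 + \sqrt{20 + 266} = 3 + \sqrt{286} \approx 19.912$)
$R A{\left(0 \right)} = \left(3 + \sqrt{286}\right) 0 = 0$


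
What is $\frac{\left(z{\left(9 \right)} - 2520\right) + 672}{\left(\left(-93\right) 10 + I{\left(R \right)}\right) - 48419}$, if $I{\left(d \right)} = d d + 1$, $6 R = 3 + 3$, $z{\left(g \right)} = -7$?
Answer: $\frac{1855}{49347} \approx 0.037591$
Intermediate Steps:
$R = 1$ ($R = \frac{3 + 3}{6} = \frac{1}{6} \cdot 6 = 1$)
$I{\left(d \right)} = 1 + d^{2}$ ($I{\left(d \right)} = d^{2} + 1 = 1 + d^{2}$)
$\frac{\left(z{\left(9 \right)} - 2520\right) + 672}{\left(\left(-93\right) 10 + I{\left(R \right)}\right) - 48419} = \frac{\left(-7 - 2520\right) + 672}{\left(\left(-93\right) 10 + \left(1 + 1^{2}\right)\right) - 48419} = \frac{\left(-7 - 2520\right) + 672}{\left(-930 + \left(1 + 1\right)\right) - 48419} = \frac{-2527 + 672}{\left(-930 + 2\right) - 48419} = - \frac{1855}{-928 - 48419} = - \frac{1855}{-49347} = \left(-1855\right) \left(- \frac{1}{49347}\right) = \frac{1855}{49347}$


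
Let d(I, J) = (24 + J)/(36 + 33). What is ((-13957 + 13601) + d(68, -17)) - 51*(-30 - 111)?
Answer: 471622/69 ≈ 6835.1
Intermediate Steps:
d(I, J) = 8/23 + J/69 (d(I, J) = (24 + J)/69 = (24 + J)*(1/69) = 8/23 + J/69)
((-13957 + 13601) + d(68, -17)) - 51*(-30 - 111) = ((-13957 + 13601) + (8/23 + (1/69)*(-17))) - 51*(-30 - 111) = (-356 + (8/23 - 17/69)) - 51*(-141) = (-356 + 7/69) - 1*(-7191) = -24557/69 + 7191 = 471622/69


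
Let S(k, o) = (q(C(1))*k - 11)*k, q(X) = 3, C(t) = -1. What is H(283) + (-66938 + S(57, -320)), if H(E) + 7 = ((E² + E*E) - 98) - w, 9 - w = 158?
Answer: 102404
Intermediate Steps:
w = -149 (w = 9 - 1*158 = 9 - 158 = -149)
S(k, o) = k*(-11 + 3*k) (S(k, o) = (3*k - 11)*k = (-11 + 3*k)*k = k*(-11 + 3*k))
H(E) = 44 + 2*E² (H(E) = -7 + (((E² + E*E) - 98) - 1*(-149)) = -7 + (((E² + E²) - 98) + 149) = -7 + ((2*E² - 98) + 149) = -7 + ((-98 + 2*E²) + 149) = -7 + (51 + 2*E²) = 44 + 2*E²)
H(283) + (-66938 + S(57, -320)) = (44 + 2*283²) + (-66938 + 57*(-11 + 3*57)) = (44 + 2*80089) + (-66938 + 57*(-11 + 171)) = (44 + 160178) + (-66938 + 57*160) = 160222 + (-66938 + 9120) = 160222 - 57818 = 102404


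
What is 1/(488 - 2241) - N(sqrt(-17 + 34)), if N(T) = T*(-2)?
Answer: -1/1753 + 2*sqrt(17) ≈ 8.2456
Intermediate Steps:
N(T) = -2*T
1/(488 - 2241) - N(sqrt(-17 + 34)) = 1/(488 - 2241) - (-2)*sqrt(-17 + 34) = 1/(-1753) - (-2)*sqrt(17) = -1/1753 + 2*sqrt(17)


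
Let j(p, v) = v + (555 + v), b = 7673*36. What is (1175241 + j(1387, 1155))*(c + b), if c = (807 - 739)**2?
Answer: 330873426312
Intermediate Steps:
b = 276228
c = 4624 (c = 68**2 = 4624)
j(p, v) = 555 + 2*v
(1175241 + j(1387, 1155))*(c + b) = (1175241 + (555 + 2*1155))*(4624 + 276228) = (1175241 + (555 + 2310))*280852 = (1175241 + 2865)*280852 = 1178106*280852 = 330873426312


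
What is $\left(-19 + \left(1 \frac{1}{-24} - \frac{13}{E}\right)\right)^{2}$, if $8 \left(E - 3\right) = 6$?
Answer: $\frac{7295401}{14400} \approx 506.63$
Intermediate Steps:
$E = \frac{15}{4}$ ($E = 3 + \frac{1}{8} \cdot 6 = 3 + \frac{3}{4} = \frac{15}{4} \approx 3.75$)
$\left(-19 + \left(1 \frac{1}{-24} - \frac{13}{E}\right)\right)^{2} = \left(-19 + \left(1 \frac{1}{-24} - \frac{13}{\frac{15}{4}}\right)\right)^{2} = \left(-19 + \left(1 \left(- \frac{1}{24}\right) - \frac{52}{15}\right)\right)^{2} = \left(-19 - \frac{421}{120}\right)^{2} = \left(- \frac{2701}{120}\right)^{2} = \frac{7295401}{14400}$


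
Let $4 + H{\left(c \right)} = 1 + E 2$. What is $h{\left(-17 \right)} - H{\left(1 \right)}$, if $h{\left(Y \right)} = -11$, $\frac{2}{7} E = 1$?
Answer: $-15$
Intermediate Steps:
$E = \frac{7}{2}$ ($E = \frac{7}{2} \cdot 1 = \frac{7}{2} \approx 3.5$)
$H{\left(c \right)} = 4$ ($H{\left(c \right)} = -4 + \left(1 + \frac{7}{2} \cdot 2\right) = -4 + \left(1 + 7\right) = -4 + 8 = 4$)
$h{\left(-17 \right)} - H{\left(1 \right)} = -11 - 4 = -15$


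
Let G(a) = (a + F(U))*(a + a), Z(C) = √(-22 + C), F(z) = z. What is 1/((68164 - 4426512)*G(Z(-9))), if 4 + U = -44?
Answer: √31/(270217576*(√31 + 48*I)) ≈ 4.9132e-11 - 4.2357e-10*I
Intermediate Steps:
U = -48 (U = -4 - 44 = -48)
G(a) = 2*a*(-48 + a) (G(a) = (a - 48)*(a + a) = (-48 + a)*(2*a) = 2*a*(-48 + a))
1/((68164 - 4426512)*G(Z(-9))) = 1/((68164 - 4426512)*((2*√(-22 - 9)*(-48 + √(-22 - 9))))) = 1/((-4358348)*((2*√(-31)*(-48 + √(-31))))) = -(-I*√31/(62*(-48 + I*√31)))/4358348 = -(-1)*I*√31/(270217576*(-48 + I*√31)) = I*√31/(270217576*(-48 + I*√31))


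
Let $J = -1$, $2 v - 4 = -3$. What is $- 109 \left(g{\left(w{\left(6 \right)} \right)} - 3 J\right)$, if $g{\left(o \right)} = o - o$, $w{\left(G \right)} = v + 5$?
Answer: $-327$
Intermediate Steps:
$v = \frac{1}{2}$ ($v = 2 + \frac{1}{2} \left(-3\right) = 2 - \frac{3}{2} = \frac{1}{2} \approx 0.5$)
$w{\left(G \right)} = \frac{11}{2}$ ($w{\left(G \right)} = \frac{1}{2} + 5 = \frac{11}{2}$)
$g{\left(o \right)} = 0$
$- 109 \left(g{\left(w{\left(6 \right)} \right)} - 3 J\right) = - 109 \left(0 - -3\right) = - 109 \left(0 + 3\right) = \left(-109\right) 3 = -327$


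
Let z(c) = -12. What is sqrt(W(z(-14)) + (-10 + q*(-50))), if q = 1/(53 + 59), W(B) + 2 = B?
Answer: 37*I*sqrt(14)/28 ≈ 4.9443*I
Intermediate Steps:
W(B) = -2 + B
q = 1/112 ≈ 0.0089286
sqrt(W(z(-14)) + (-10 + q*(-50))) = sqrt((-2 - 12) + (-10 + (1/112)*(-50))) = sqrt(-14 + (-10 - 25/56)) = sqrt(-14 - 585/56) = sqrt(-1369/56) = 37*I*sqrt(14)/28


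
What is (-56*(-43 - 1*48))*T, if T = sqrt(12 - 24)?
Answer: 10192*I*sqrt(3) ≈ 17653.0*I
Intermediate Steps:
T = 2*I*sqrt(3) (T = sqrt(-12) = 2*I*sqrt(3) ≈ 3.4641*I)
(-56*(-43 - 1*48))*T = (-56*(-43 - 1*48))*(2*I*sqrt(3)) = (-56*(-43 - 48))*(2*I*sqrt(3)) = (-56*(-91))*(2*I*sqrt(3)) = 5096*(2*I*sqrt(3)) = 10192*I*sqrt(3)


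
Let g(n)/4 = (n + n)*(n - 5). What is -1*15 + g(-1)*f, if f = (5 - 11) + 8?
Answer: 81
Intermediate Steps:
g(n) = 8*n*(-5 + n) (g(n) = 4*((n + n)*(n - 5)) = 4*((2*n)*(-5 + n)) = 4*(2*n*(-5 + n)) = 8*n*(-5 + n))
f = 2 (f = -6 + 8 = 2)
-1*15 + g(-1)*f = -1*15 + (8*(-1)*(-5 - 1))*2 = -15 + (8*(-1)*(-6))*2 = -15 + 48*2 = -15 + 96 = 81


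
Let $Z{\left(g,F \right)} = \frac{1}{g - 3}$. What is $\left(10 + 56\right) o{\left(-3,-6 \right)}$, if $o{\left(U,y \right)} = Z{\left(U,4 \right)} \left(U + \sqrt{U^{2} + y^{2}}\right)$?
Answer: $33 - 33 \sqrt{5} \approx -40.79$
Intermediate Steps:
$Z{\left(g,F \right)} = \frac{1}{-3 + g}$
$o{\left(U,y \right)} = \frac{U + \sqrt{U^{2} + y^{2}}}{-3 + U}$
$\left(10 + 56\right) o{\left(-3,-6 \right)} = \left(10 + 56\right) \frac{-3 + \sqrt{\left(-3\right)^{2} + \left(-6\right)^{2}}}{-3 - 3} = 66 \frac{-3 + \sqrt{9 + 36}}{-6} = 66 \left(- \frac{-3 + \sqrt{45}}{6}\right) = 66 \left(- \frac{-3 + 3 \sqrt{5}}{6}\right) = 66 \left(\frac{1}{2} - \frac{\sqrt{5}}{2}\right) = 33 - 33 \sqrt{5}$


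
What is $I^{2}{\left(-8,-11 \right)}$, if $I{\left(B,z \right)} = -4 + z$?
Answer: $225$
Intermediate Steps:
$I^{2}{\left(-8,-11 \right)} = \left(-4 - 11\right)^{2} = \left(-15\right)^{2} = 225$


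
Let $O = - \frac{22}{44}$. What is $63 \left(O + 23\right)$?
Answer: $\frac{2835}{2} \approx 1417.5$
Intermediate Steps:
$O = - \frac{1}{2}$ ($O = \left(-22\right) \frac{1}{44} = - \frac{1}{2} \approx -0.5$)
$63 \left(O + 23\right) = 63 \left(- \frac{1}{2} + 23\right) = 63 \cdot \frac{45}{2} = \frac{2835}{2}$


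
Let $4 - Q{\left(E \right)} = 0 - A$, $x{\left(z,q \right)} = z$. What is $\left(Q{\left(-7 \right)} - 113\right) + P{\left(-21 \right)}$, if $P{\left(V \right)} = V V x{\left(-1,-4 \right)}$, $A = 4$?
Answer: $-546$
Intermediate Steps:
$Q{\left(E \right)} = 8$ ($Q{\left(E \right)} = 4 - \left(0 - 4\right) = 4 - -4 = 4 + 4 = 8$)
$P{\left(V \right)} = - V^{2}$ ($P{\left(V \right)} = V V \left(-1\right) = V^{2} \left(-1\right) = - V^{2}$)
$\left(Q{\left(-7 \right)} - 113\right) + P{\left(-21 \right)} = \left(8 - 113\right) - \left(-21\right)^{2} = \left(8 - 113\right) - 441 = -105 - 441 = -546$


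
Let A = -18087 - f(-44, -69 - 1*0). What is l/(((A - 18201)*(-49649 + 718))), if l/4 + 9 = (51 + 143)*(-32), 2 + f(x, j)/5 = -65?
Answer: -24868/1759216243 ≈ -1.4136e-5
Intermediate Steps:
f(x, j) = -335 (f(x, j) = -10 + 5*(-65) = -10 - 325 = -335)
A = -17752 (A = -18087 - 1*(-335) = -18087 + 335 = -17752)
l = -24868 (l = -36 + 4*((51 + 143)*(-32)) = -36 + 4*(194*(-32)) = -36 + 4*(-6208) = -36 - 24832 = -24868)
l/(((A - 18201)*(-49649 + 718))) = -24868*1/((-49649 + 718)*(-17752 - 18201)) = -24868/((-35953*(-48931))) = -24868/1759216243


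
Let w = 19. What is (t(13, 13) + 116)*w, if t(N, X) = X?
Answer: 2451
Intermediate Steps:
(t(13, 13) + 116)*w = (13 + 116)*19 = 129*19 = 2451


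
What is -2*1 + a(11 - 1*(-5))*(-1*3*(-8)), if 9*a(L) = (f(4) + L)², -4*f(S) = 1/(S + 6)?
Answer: 135707/200 ≈ 678.54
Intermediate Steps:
f(S) = -1/(4*(6 + S)) (f(S) = -1/(4*(S + 6)) = -1/(4*(6 + S)))
a(L) = (-1/40 + L)²/9 (a(L) = (-1/(24 + 4*4) + L)²/9 = (-1/(24 + 16) + L)²/9 = (-1/40 + L)²/9)
-2*1 + a(11 - 1*(-5))*(-1*3*(-8)) = -2*1 + ((-1 + 40*(11 - 1*(-5)))²/14400)*(-1*3*(-8)) = -2 + ((-1 + 40*(11 + 5))²/14400)*(-3*(-8)) = -2 + ((-1 + 40*16)²/14400)*24 = -2 + ((-1 + 640)²/14400)*24 = -2 + ((1/14400)*639²)*24 = -2 + ((1/14400)*408321)*24 = -2 + (45369/1600)*24 = -2 + 136107/200 = 135707/200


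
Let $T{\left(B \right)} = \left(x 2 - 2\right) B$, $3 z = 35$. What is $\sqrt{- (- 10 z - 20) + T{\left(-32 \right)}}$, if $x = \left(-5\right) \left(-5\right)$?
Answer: $\frac{i \sqrt{12594}}{3} \approx 37.408 i$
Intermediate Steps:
$z = \frac{35}{3}$ ($z = \frac{1}{3} \cdot 35 = \frac{35}{3} \approx 11.667$)
$x = 25$
$T{\left(B \right)} = 48 B$ ($T{\left(B \right)} = \left(25 \cdot 2 - 2\right) B = \left(50 - 2\right) B = 48 B$)
$\sqrt{- (- 10 z - 20) + T{\left(-32 \right)}} = \sqrt{- (\left(-10\right) \frac{35}{3} - 20) + 48 \left(-32\right)} = \sqrt{- (- \frac{350}{3} - 20) - 1536} = \sqrt{\left(-1\right) \left(- \frac{410}{3}\right) - 1536} = \sqrt{\frac{410}{3} - 1536} = \sqrt{- \frac{4198}{3}} = \frac{i \sqrt{12594}}{3}$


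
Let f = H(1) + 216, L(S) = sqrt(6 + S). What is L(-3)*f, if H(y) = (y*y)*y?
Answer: 217*sqrt(3) ≈ 375.85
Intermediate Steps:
H(y) = y**3 (H(y) = y**2*y = y**3)
f = 217 (f = 1**3 + 216 = 1 + 216 = 217)
L(-3)*f = sqrt(6 - 3)*217 = sqrt(3)*217 = 217*sqrt(3)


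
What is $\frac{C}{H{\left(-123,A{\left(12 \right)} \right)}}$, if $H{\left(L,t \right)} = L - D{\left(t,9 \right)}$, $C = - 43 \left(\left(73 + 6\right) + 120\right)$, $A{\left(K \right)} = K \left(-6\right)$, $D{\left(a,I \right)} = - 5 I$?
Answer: $\frac{8557}{78} \approx 109.71$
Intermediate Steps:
$A{\left(K \right)} = - 6 K$
$C = -8557$ ($C = - 43 \left(79 + 120\right) = \left(-43\right) 199 = -8557$)
$H{\left(L,t \right)} = 45 + L$ ($H{\left(L,t \right)} = L - \left(-5\right) 9 = L - -45 = L + 45 = 45 + L$)
$\frac{C}{H{\left(-123,A{\left(12 \right)} \right)}} = - \frac{8557}{45 - 123} = - \frac{8557}{-78} = \left(-8557\right) \left(- \frac{1}{78}\right) = \frac{8557}{78}$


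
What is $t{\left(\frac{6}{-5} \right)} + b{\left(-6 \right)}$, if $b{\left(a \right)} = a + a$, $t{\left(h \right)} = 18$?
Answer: $6$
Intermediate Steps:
$b{\left(a \right)} = 2 a$
$t{\left(\frac{6}{-5} \right)} + b{\left(-6 \right)} = 18 + 2 \left(-6\right) = 18 - 12 = 6$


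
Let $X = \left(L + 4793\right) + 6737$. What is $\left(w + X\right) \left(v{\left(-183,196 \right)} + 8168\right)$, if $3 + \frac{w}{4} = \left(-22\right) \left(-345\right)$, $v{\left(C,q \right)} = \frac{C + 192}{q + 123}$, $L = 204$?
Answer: $\frac{109648901282}{319} \approx 3.4373 \cdot 10^{8}$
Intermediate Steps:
$v{\left(C,q \right)} = \frac{192 + C}{123 + q}$
$X = 11734$ ($X = \left(204 + 4793\right) + 6737 = 4997 + 6737 = 11734$)
$w = 30348$ ($w = -12 + 4 \left(\left(-22\right) \left(-345\right)\right) = -12 + 4 \cdot 7590 = -12 + 30360 = 30348$)
$\left(w + X\right) \left(v{\left(-183,196 \right)} + 8168\right) = \left(30348 + 11734\right) \left(\frac{192 - 183}{123 + 196} + 8168\right) = 42082 \left(\frac{1}{319} \cdot 9 + 8168\right) = 42082 \left(\frac{9}{319} + 8168\right) = 42082 \cdot \frac{2605601}{319} = \frac{109648901282}{319}$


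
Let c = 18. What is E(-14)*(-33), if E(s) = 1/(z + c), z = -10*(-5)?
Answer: -33/68 ≈ -0.48529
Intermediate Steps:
z = 50
E(s) = 1/68 (E(s) = 1/(50 + 18) = 1/68)
E(-14)*(-33) = (1/68)*(-33) = -33/68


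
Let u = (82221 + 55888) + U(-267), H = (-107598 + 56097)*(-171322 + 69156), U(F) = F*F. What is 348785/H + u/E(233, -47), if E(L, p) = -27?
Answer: -367259740480291/47354860494 ≈ -7755.5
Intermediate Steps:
U(F) = F²
H = 5261651166 (H = -51501*(-102166) = 5261651166)
u = 209398 (u = (82221 + 55888) + (-267)² = 138109 + 71289 = 209398)
348785/H + u/E(233, -47) = 348785/5261651166 + 209398/(-27) = 348785*(1/5261651166) + 209398*(-1/27) = 348785/5261651166 - 209398/27 = -367259740480291/47354860494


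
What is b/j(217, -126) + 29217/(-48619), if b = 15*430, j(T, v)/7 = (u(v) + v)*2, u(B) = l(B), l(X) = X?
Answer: -69445021/28587972 ≈ -2.4292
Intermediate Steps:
u(B) = B
j(T, v) = 28*v (j(T, v) = 7*((v + v)*2) = 7*((2*v)*2) = 7*(4*v) = 28*v)
b = 6450
b/j(217, -126) + 29217/(-48619) = 6450/((28*(-126))) + 29217/(-48619) = 6450/(-3528) + 29217*(-1/48619) = 6450*(-1/3528) - 29217/48619 = -1075/588 - 29217/48619 = -69445021/28587972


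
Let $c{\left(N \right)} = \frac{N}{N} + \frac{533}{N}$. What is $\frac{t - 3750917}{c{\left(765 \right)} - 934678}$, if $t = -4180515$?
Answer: $\frac{1516886370}{178756843} \approx 8.4857$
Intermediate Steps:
$c{\left(N \right)} = 1 + \frac{533}{N}$
$\frac{t - 3750917}{c{\left(765 \right)} - 934678} = \frac{-4180515 - 3750917}{\frac{533 + 765}{765} - 934678} = - \frac{7931432}{\frac{1}{765} \cdot 1298 - 934678} = - \frac{7931432}{\frac{1298}{765} - 934678} = - \frac{7931432}{- \frac{715027372}{765}} = \left(-7931432\right) \left(- \frac{765}{715027372}\right) = \frac{1516886370}{178756843}$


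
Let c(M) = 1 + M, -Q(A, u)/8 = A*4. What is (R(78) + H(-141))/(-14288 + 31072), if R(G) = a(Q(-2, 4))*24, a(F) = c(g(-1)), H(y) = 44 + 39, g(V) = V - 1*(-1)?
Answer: 107/16784 ≈ 0.0063751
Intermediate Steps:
Q(A, u) = -32*A (Q(A, u) = -8*A*4 = -32*A)
g(V) = 1 + V (g(V) = V + 1 = 1 + V)
H(y) = 83
a(F) = 1 (a(F) = 1 + (1 - 1) = 1 + 0 = 1)
R(G) = 24 (R(G) = 1*24 = 24)
(R(78) + H(-141))/(-14288 + 31072) = (24 + 83)/(-14288 + 31072) = 107/16784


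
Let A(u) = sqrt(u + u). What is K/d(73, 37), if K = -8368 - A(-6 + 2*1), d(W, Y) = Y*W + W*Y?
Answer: -4184/2701 - I*sqrt(2)/2701 ≈ -1.5491 - 0.00052359*I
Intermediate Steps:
d(W, Y) = 2*W*Y (d(W, Y) = W*Y + W*Y = 2*W*Y)
A(u) = sqrt(2)*sqrt(u) (A(u) = sqrt(2*u) = sqrt(2)*sqrt(u))
K = -8368 - 2*I*sqrt(2) (K = -8368 - sqrt(2)*sqrt(-6 + 2*1) = -8368 - sqrt(2)*sqrt(-6 + 2) = -8368 - sqrt(2)*sqrt(-4) = -8368 - sqrt(2)*2*I = -8368 - 2*I*sqrt(2) ≈ -8368.0 - 2.8284*I)
K/d(73, 37) = (-8368 - 2*I*sqrt(2))/((2*73*37)) = (-8368 - 2*I*sqrt(2))/5402 = (-8368 - 2*I*sqrt(2))*(1/5402) = -4184/2701 - I*sqrt(2)/2701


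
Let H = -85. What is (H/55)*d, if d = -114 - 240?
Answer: 6018/11 ≈ 547.09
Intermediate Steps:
d = -354
(H/55)*d = -85/55*(-354) = -85*1/55*(-354) = -17/11*(-354) = 6018/11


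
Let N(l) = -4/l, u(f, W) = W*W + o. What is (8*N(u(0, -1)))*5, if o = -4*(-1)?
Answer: -32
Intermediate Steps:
o = 4
u(f, W) = 4 + W**2 (u(f, W) = W*W + 4 = W**2 + 4 = 4 + W**2)
(8*N(u(0, -1)))*5 = (8*(-4/(4 + (-1)**2)))*5 = (8*(-4/(4 + 1)))*5 = (8*(-4/5))*5 = -32/5*5 = -32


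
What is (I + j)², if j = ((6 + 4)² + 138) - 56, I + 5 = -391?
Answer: 45796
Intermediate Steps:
I = -396 (I = -5 - 391 = -396)
j = 182 (j = (10² + 138) - 56 = (100 + 138) - 56 = 238 - 56 = 182)
(I + j)² = (-396 + 182)² = (-214)² = 45796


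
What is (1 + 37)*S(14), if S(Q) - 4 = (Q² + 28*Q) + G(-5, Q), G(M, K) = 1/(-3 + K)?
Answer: 247494/11 ≈ 22499.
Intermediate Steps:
S(Q) = 4 + Q² + 1/(-3 + Q) + 28*Q (S(Q) = 4 + ((Q² + 28*Q) + 1/(-3 + Q)) = 4 + (Q² + 1/(-3 + Q) + 28*Q) = 4 + Q² + 1/(-3 + Q) + 28*Q)
(1 + 37)*S(14) = (1 + 37)*((1 + (-3 + 14)*(4 + 14² + 28*14))/(-3 + 14)) = 38*((1 + 11*(4 + 196 + 392))/11) = 38*((1 + 11*592)/11) = 38*((1 + 6512)/11) = 38*((1/11)*6513) = 38*(6513/11) = 247494/11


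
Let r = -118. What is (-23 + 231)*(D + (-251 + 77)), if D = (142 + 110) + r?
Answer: -8320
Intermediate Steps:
D = 134 (D = (142 + 110) - 118 = 252 - 118 = 134)
(-23 + 231)*(D + (-251 + 77)) = (-23 + 231)*(134 + (-251 + 77)) = 208*(134 - 174) = 208*(-40) = -8320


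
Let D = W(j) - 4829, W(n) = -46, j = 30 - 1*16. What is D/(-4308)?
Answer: 1625/1436 ≈ 1.1316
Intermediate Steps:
j = 14 (j = 30 - 16 = 14)
D = -4875 (D = -46 - 4829 = -4875)
D/(-4308) = -4875/(-4308) = -4875*(-1/4308) = 1625/1436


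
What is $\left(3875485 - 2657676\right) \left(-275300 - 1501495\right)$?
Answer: $-2163796942155$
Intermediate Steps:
$\left(3875485 - 2657676\right) \left(-275300 - 1501495\right) = 1217809 \left(-1776795\right) = -2163796942155$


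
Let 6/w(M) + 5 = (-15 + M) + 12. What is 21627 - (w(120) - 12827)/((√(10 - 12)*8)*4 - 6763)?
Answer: 55391667767537/2561452152 - 2873236*I*√2/320181519 ≈ 21625.0 - 0.012691*I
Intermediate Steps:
w(M) = 6/(-8 + M) (w(M) = 6/(-5 + ((-15 + M) + 12)) = 6/(-5 + (-3 + M)) = 6/(-8 + M))
21627 - (w(120) - 12827)/((√(10 - 12)*8)*4 - 6763) = 21627 - (6/(-8 + 120) - 12827)/((√(10 - 12)*8)*4 - 6763) = 21627 - (6/112 - 12827)/((√(-2)*8)*4 - 6763) = 21627 - (6*(1/112) - 12827)/(((I*√2)*8)*4 - 6763) = 21627 - (3/56 - 12827)/((8*I*√2)*4 - 6763) = 21627 - (-718309)/(56*(32*I*√2 - 6763)) = 21627 - (-718309)/(56*(-6763 + 32*I*√2)) = 21627 + 718309/(56*(-6763 + 32*I*√2))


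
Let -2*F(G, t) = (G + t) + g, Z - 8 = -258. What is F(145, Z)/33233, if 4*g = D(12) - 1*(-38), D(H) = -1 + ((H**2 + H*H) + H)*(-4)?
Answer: 1583/265864 ≈ 0.0059542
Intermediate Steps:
Z = -250 (Z = 8 - 258 = -250)
D(H) = -1 - 8*H**2 - 4*H (D(H) = -1 + ((H**2 + H**2) + H)*(-4) = -1 + (2*H**2 + H)*(-4) = -1 + (H + 2*H**2)*(-4) = -1 + (-8*H**2 - 4*H) = -1 - 8*H**2 - 4*H)
g = -1163/4 (g = ((-1 - 8*12**2 - 4*12) - 1*(-38))/4 = ((-1 - 8*144 - 48) + 38)/4 = ((-1 - 1152 - 48) + 38)/4 = (-1201 + 38)/4 = (1/4)*(-1163) = -1163/4 ≈ -290.75)
F(G, t) = 1163/8 - G/2 - t/2 (F(G, t) = -((G + t) - 1163/4)/2 = -(-1163/4 + G + t)/2 = 1163/8 - G/2 - t/2)
F(145, Z)/33233 = (1163/8 - 1/2*145 - 1/2*(-250))/33233 = (1163/8 - 145/2 + 125)*(1/33233) = (1583/8)*(1/33233) = 1583/265864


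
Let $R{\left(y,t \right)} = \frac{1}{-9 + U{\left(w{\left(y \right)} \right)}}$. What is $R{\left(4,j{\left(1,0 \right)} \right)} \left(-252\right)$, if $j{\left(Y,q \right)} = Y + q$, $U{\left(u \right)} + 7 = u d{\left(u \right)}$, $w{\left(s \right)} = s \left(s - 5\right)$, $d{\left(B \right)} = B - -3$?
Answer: $21$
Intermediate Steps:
$d{\left(B \right)} = 3 + B$ ($d{\left(B \right)} = B + 3 = 3 + B$)
$w{\left(s \right)} = s \left(-5 + s\right)$
$U{\left(u \right)} = -7 + u \left(3 + u\right)$
$R{\left(y,t \right)} = \frac{1}{-16 + y \left(-5 + y\right) \left(3 + y \left(-5 + y\right)\right)}$ ($R{\left(y,t \right)} = \frac{1}{-9 + \left(-7 + y \left(-5 + y\right) \left(3 + y \left(-5 + y\right)\right)\right)} = \frac{1}{-16 + y \left(-5 + y\right) \left(3 + y \left(-5 + y\right)\right)}$)
$R{\left(4,j{\left(1,0 \right)} \right)} \left(-252\right) = \frac{1}{-16 + 4 \left(-5 + 4\right) \left(3 + 4 \left(-5 + 4\right)\right)} \left(-252\right) = \frac{1}{-16 + 4 \left(-1\right) \left(3 + 4 \left(-1\right)\right)} \left(-252\right) = \frac{1}{-16 + 4 \left(-1\right) \left(3 - 4\right)} \left(-252\right) = \frac{1}{-16 + 4 \left(-1\right) \left(-1\right)} \left(-252\right) = \frac{1}{-16 + 4} \left(-252\right) = \frac{1}{-12} \left(-252\right) = \left(- \frac{1}{12}\right) \left(-252\right) = 21$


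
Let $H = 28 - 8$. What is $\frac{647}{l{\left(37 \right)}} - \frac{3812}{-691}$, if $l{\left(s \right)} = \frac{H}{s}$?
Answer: $\frac{16618089}{13820} \approx 1202.5$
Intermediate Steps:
$H = 20$
$l{\left(s \right)} = \frac{20}{s}$
$\frac{647}{l{\left(37 \right)}} - \frac{3812}{-691} = \frac{647}{20 \cdot \frac{1}{37}} - \frac{3812}{-691} = \frac{647}{20 \cdot \frac{1}{37}} - - \frac{3812}{691} = \frac{647}{\frac{20}{37}} + \frac{3812}{691} = 647 \cdot \frac{37}{20} + \frac{3812}{691} = \frac{23939}{20} + \frac{3812}{691} = \frac{16618089}{13820}$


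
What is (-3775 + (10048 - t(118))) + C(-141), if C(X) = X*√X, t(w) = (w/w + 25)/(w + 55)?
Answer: 1085203/173 - 141*I*√141 ≈ 6272.9 - 1674.3*I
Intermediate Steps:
t(w) = 26/(55 + w) (t(w) = (1 + 25)/(55 + w) = 26/(55 + w))
C(X) = X^(3/2)
(-3775 + (10048 - t(118))) + C(-141) = (-3775 + (10048 - 26/(55 + 118))) + (-141)^(3/2) = (-3775 + (10048 - 26/173)) - 141*I*√141 = (-3775 + 1738278/173) - 141*I*√141 = 1085203/173 - 141*I*√141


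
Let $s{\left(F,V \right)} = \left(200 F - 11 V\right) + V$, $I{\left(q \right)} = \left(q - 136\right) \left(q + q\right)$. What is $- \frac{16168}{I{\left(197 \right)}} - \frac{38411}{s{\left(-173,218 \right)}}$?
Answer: $\frac{164255467}{441985260} \approx 0.37163$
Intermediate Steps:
$I{\left(q \right)} = 2 q \left(-136 + q\right)$ ($I{\left(q \right)} = \left(-136 + q\right) 2 q = 2 q \left(-136 + q\right)$)
$s{\left(F,V \right)} = - 10 V + 200 F$ ($s{\left(F,V \right)} = \left(- 11 V + 200 F\right) + V = - 10 V + 200 F$)
$- \frac{16168}{I{\left(197 \right)}} - \frac{38411}{s{\left(-173,218 \right)}} = - \frac{16168}{2 \cdot 197 \left(-136 + 197\right)} - \frac{38411}{\left(-10\right) 218 + 200 \left(-173\right)} = - \frac{16168}{2 \cdot 197 \cdot 61} - \frac{38411}{-2180 - 34600} = - \frac{16168}{24034} - \frac{38411}{-36780} = \left(-16168\right) \frac{1}{24034} - - \frac{38411}{36780} = - \frac{8084}{12017} + \frac{38411}{36780} = \frac{164255467}{441985260}$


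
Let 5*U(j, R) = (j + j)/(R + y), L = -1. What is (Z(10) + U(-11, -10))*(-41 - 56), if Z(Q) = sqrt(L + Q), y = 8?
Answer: -2522/5 ≈ -504.40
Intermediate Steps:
U(j, R) = 2*j/(5*(8 + R)) (U(j, R) = ((j + j)/(R + 8))/5 = ((2*j)/(8 + R))/5 = (2*j/(8 + R))/5 = 2*j/(5*(8 + R)))
Z(Q) = sqrt(-1 + Q)
(Z(10) + U(-11, -10))*(-41 - 56) = (sqrt(-1 + 10) + (2/5)*(-11)/(8 - 10))*(-41 - 56) = (sqrt(9) + (2/5)*(-11)/(-2))*(-97) = (3 + (2/5)*(-11)*(-1/2))*(-97) = (3 + 11/5)*(-97) = (26/5)*(-97) = -2522/5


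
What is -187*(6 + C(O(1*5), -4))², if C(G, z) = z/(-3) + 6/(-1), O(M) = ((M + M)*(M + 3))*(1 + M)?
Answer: -2992/9 ≈ -332.44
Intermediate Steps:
O(M) = 2*M*(1 + M)*(3 + M) (O(M) = ((2*M)*(3 + M))*(1 + M) = (2*M*(3 + M))*(1 + M) = 2*M*(1 + M)*(3 + M))
C(G, z) = -6 - z/3 (C(G, z) = z*(-⅓) + 6*(-1) = -z/3 - 6 = -6 - z/3)
-187*(6 + C(O(1*5), -4))² = -187*(6 + (-6 - ⅓*(-4)))² = -187*(6 + (-6 + 4/3))² = -187*(6 - 14/3)² = -187*(4/3)² = -187*16/9 = -2992/9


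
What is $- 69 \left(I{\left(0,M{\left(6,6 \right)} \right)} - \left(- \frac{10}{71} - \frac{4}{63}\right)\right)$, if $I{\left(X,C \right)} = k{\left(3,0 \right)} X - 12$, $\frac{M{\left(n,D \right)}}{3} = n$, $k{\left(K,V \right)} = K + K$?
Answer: $\frac{1213526}{1491} \approx 813.9$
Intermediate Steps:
$k{\left(K,V \right)} = 2 K$
$M{\left(n,D \right)} = 3 n$
$I{\left(X,C \right)} = -12 + 6 X$ ($I{\left(X,C \right)} = 2 \cdot 3 X - 12 = 6 X - 12 = -12 + 6 X$)
$- 69 \left(I{\left(0,M{\left(6,6 \right)} \right)} - \left(- \frac{10}{71} - \frac{4}{63}\right)\right) = - 69 \left(\left(-12 + 6 \cdot 0\right) - \left(- \frac{10}{71} - \frac{4}{63}\right)\right) = - 69 \left(\left(-12 + 0\right) - - \frac{914}{4473}\right) = - 69 \left(-12 + \left(\frac{4}{63} + \frac{10}{71}\right)\right) = - 69 \left(-12 + \frac{914}{4473}\right) = \left(-69\right) \left(- \frac{52762}{4473}\right) = \frac{1213526}{1491}$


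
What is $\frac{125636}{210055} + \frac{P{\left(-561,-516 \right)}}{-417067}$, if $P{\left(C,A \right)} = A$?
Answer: $\frac{52507017992}{87607008685} \approx 0.59935$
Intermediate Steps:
$\frac{125636}{210055} + \frac{P{\left(-561,-516 \right)}}{-417067} = \frac{125636}{210055} - \frac{516}{-417067} = 125636 \cdot \frac{1}{210055} - - \frac{516}{417067} = \frac{125636}{210055} + \frac{516}{417067} = \frac{52507017992}{87607008685}$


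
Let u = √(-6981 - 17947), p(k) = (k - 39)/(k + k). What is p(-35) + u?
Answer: 37/35 + 4*I*√1558 ≈ 1.0571 + 157.89*I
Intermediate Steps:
p(k) = (-39 + k)/(2*k) (p(k) = (-39 + k)/((2*k)) = (-39 + k)*(1/(2*k)) = (-39 + k)/(2*k))
u = 4*I*√1558 (u = √(-24928) = 4*I*√1558 ≈ 157.89*I)
p(-35) + u = (½)*(-39 - 35)/(-35) + 4*I*√1558 = (½)*(-1/35)*(-74) + 4*I*√1558 = 37/35 + 4*I*√1558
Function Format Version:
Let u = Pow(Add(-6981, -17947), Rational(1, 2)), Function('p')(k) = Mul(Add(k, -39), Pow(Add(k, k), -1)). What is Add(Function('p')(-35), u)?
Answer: Add(Rational(37, 35), Mul(4, I, Pow(1558, Rational(1, 2)))) ≈ Add(1.0571, Mul(157.89, I))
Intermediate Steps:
Function('p')(k) = Mul(Rational(1, 2), Pow(k, -1), Add(-39, k)) (Function('p')(k) = Mul(Add(-39, k), Pow(Mul(2, k), -1)) = Mul(Add(-39, k), Mul(Rational(1, 2), Pow(k, -1))) = Mul(Rational(1, 2), Pow(k, -1), Add(-39, k)))
u = Mul(4, I, Pow(1558, Rational(1, 2))) (u = Pow(-24928, Rational(1, 2)) = Mul(4, I, Pow(1558, Rational(1, 2))) ≈ Mul(157.89, I))
Add(Function('p')(-35), u) = Add(Mul(Rational(1, 2), Pow(-35, -1), Add(-39, -35)), Mul(4, I, Pow(1558, Rational(1, 2)))) = Add(Mul(Rational(1, 2), Rational(-1, 35), -74), Mul(4, I, Pow(1558, Rational(1, 2)))) = Add(Rational(37, 35), Mul(4, I, Pow(1558, Rational(1, 2))))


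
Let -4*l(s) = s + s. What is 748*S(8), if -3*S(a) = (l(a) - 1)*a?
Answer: 29920/3 ≈ 9973.3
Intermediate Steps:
l(s) = -s/2 (l(s) = -(s + s)/4 = -s/2)
S(a) = -a*(-1 - a/2)/3 (S(a) = -(-a/2 - 1)*a/3 = -(-1 - a/2)*a/3 = -a*(-1 - a/2)/3)
748*S(8) = 748*((1/6)*8*(2 + 8)) = 748*((1/6)*8*10) = 748*(40/3) = 29920/3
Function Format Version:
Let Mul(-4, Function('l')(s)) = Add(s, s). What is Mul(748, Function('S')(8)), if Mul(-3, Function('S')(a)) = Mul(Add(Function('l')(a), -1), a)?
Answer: Rational(29920, 3) ≈ 9973.3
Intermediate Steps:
Function('l')(s) = Mul(Rational(-1, 2), s) (Function('l')(s) = Mul(Rational(-1, 4), Add(s, s)) = Mul(Rational(-1, 4), Mul(2, s)) = Mul(Rational(-1, 2), s))
Function('S')(a) = Mul(Rational(-1, 3), a, Add(-1, Mul(Rational(-1, 2), a))) (Function('S')(a) = Mul(Rational(-1, 3), Mul(Add(Mul(Rational(-1, 2), a), -1), a)) = Mul(Rational(-1, 3), Mul(Add(-1, Mul(Rational(-1, 2), a)), a)) = Mul(Rational(-1, 3), Mul(a, Add(-1, Mul(Rational(-1, 2), a)))) = Mul(Rational(-1, 3), a, Add(-1, Mul(Rational(-1, 2), a))))
Mul(748, Function('S')(8)) = Mul(748, Mul(Rational(1, 6), 8, Add(2, 8))) = Mul(748, Mul(Rational(1, 6), 8, 10)) = Mul(748, Rational(40, 3)) = Rational(29920, 3)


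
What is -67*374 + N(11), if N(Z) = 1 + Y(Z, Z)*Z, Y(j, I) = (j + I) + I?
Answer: -24694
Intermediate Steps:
Y(j, I) = j + 2*I (Y(j, I) = (I + j) + I = j + 2*I)
N(Z) = 1 + 3*Z**2 (N(Z) = 1 + (Z + 2*Z)*Z = 1 + (3*Z)*Z = 1 + 3*Z**2)
-67*374 + N(11) = -67*374 + (1 + 3*11**2) = -25058 + (1 + 3*121) = -25058 + (1 + 363) = -25058 + 364 = -24694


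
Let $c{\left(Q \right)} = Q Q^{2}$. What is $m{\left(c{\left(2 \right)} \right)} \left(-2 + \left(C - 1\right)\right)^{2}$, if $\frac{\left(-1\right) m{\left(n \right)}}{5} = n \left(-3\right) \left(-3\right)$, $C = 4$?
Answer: $-360$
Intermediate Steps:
$c{\left(Q \right)} = Q^{3}$
$m{\left(n \right)} = - 45 n$ ($m{\left(n \right)} = - 5 n \left(-3\right) \left(-3\right) = - 5 - 3 n \left(-3\right) = - 5 \cdot 9 n = - 45 n$)
$m{\left(c{\left(2 \right)} \right)} \left(-2 + \left(C - 1\right)\right)^{2} = - 45 \cdot 2^{3} \left(-2 + \left(4 - 1\right)\right)^{2} = \left(-45\right) 8 \left(-2 + \left(4 + \left(-5 + 4\right)\right)\right)^{2} = - 360 \left(-2 + \left(4 - 1\right)\right)^{2} = - 360 \left(-2 + 3\right)^{2} = - 360 \cdot 1^{2} = \left(-360\right) 1 = -360$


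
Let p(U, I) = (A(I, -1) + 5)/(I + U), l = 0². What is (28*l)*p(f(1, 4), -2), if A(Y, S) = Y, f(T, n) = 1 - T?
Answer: 0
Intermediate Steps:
l = 0
p(U, I) = (5 + I)/(I + U) (p(U, I) = (I + 5)/(I + U) = (5 + I)/(I + U))
(28*l)*p(f(1, 4), -2) = (28*0)*((5 - 2)/(-2 + (1 - 1*1))) = 0*(3/(-2 + (1 - 1))) = 0*(3/(-2 + 0)) = 0*(3/(-2)) = 0*(-½*3) = 0*(-3/2) = 0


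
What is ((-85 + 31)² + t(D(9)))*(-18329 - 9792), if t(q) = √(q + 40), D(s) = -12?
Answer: -82000836 - 56242*√7 ≈ -8.2150e+7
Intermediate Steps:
t(q) = √(40 + q)
((-85 + 31)² + t(D(9)))*(-18329 - 9792) = ((-85 + 31)² + √(40 - 12))*(-18329 - 9792) = ((-54)² + √28)*(-28121) = (2916 + 2*√7)*(-28121) = -82000836 - 56242*√7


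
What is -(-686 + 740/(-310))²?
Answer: -455395600/961 ≈ -4.7388e+5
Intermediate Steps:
-(-686 + 740/(-310))² = -(-686 + 740*(-1/310))² = -(-686 - 74/31)² = -(-21340/31)² = -1*455395600/961 = -455395600/961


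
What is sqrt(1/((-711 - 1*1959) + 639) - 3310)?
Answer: I*sqrt(13653622941)/2031 ≈ 57.533*I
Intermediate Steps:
sqrt(1/((-711 - 1*1959) + 639) - 3310) = sqrt(1/((-711 - 1959) + 639) - 3310) = sqrt(1/(-2670 + 639) - 3310) = sqrt(1/(-2031) - 3310) = sqrt(-1/2031 - 3310) = sqrt(-6722611/2031) = I*sqrt(13653622941)/2031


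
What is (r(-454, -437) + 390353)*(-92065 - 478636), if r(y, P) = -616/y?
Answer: -50570066147739/227 ≈ -2.2278e+11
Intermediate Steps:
(r(-454, -437) + 390353)*(-92065 - 478636) = (-616/(-454) + 390353)*(-92065 - 478636) = (-616*(-1/454) + 390353)*(-570701) = (308/227 + 390353)*(-570701) = (88610439/227)*(-570701) = -50570066147739/227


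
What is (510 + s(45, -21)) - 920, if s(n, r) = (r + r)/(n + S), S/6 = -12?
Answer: -3676/9 ≈ -408.44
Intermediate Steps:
S = -72 (S = 6*(-12) = -72)
s(n, r) = 2*r/(-72 + n) (s(n, r) = (r + r)/(n - 72) = (2*r)/(-72 + n) = 2*r/(-72 + n))
(510 + s(45, -21)) - 920 = (510 + 2*(-21)/(-72 + 45)) - 920 = (510 + 2*(-21)/(-27)) - 920 = (510 + 2*(-21)*(-1/27)) - 920 = (510 + 14/9) - 920 = 4604/9 - 920 = -3676/9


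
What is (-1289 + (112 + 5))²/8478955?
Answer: 1373584/8478955 ≈ 0.16200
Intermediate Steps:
(-1289 + (112 + 5))²/8478955 = (-1289 + 117)²*(1/8478955) = (-1172)²*(1/8478955) = 1373584*(1/8478955) = 1373584/8478955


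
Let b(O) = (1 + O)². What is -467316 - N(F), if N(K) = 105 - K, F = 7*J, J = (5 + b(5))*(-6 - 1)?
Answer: -469430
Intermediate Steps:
J = -287 (J = (5 + (1 + 5)²)*(-6 - 1) = (5 + 6²)*(-7) = (5 + 36)*(-7) = 41*(-7) = -287)
F = -2009 (F = 7*(-287) = -2009)
-467316 - N(F) = -467316 - (105 - 1*(-2009)) = -467316 - (105 + 2009) = -467316 - 1*2114 = -467316 - 2114 = -469430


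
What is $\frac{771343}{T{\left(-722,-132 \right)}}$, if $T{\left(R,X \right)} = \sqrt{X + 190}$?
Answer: $\frac{771343 \sqrt{58}}{58} \approx 1.0128 \cdot 10^{5}$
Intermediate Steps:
$T{\left(R,X \right)} = \sqrt{190 + X}$
$\frac{771343}{T{\left(-722,-132 \right)}} = \frac{771343}{\sqrt{190 - 132}} = \frac{771343}{\sqrt{58}} = 771343 \frac{\sqrt{58}}{58} = \frac{771343 \sqrt{58}}{58}$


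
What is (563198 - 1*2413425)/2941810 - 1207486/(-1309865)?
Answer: 225729360061/770674791130 ≈ 0.29290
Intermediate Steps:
(563198 - 1*2413425)/2941810 - 1207486/(-1309865) = (563198 - 2413425)*(1/2941810) - 1207486*(-1/1309865) = -1850227*1/2941810 + 1207486/1309865 = -1850227/2941810 + 1207486/1309865 = 225729360061/770674791130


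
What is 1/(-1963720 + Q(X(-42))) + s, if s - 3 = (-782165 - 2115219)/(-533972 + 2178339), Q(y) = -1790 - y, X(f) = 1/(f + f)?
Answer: 336102517973735/271489660057913 ≈ 1.2380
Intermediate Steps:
X(f) = 1/(2*f)
s = 2035717/1644367 (s = 3 + (-782165 - 2115219)/(-533972 + 2178339) = 3 - 2897384/1644367 = 2035717/1644367 ≈ 1.2380)
1/(-1963720 + Q(X(-42))) + s = 1/(-1963720 + (-1790 - 1/(2*(-42)))) + 2035717/1644367 = 1/(-1963720 + (-1790 - (-1)/(2*42))) + 2035717/1644367 = 1/(-1963720 + (-1790 - 1*(-1/84))) + 2035717/1644367 = 1/(-1963720 + (-1790 + 1/84)) + 2035717/1644367 = 1/(-1963720 - 150359/84) + 2035717/1644367 = 1/(-165102839/84) + 2035717/1644367 = -84/165102839 + 2035717/1644367 = 336102517973735/271489660057913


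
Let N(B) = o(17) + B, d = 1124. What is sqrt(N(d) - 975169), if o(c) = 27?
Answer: I*sqrt(974018) ≈ 986.92*I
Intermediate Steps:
N(B) = 27 + B
sqrt(N(d) - 975169) = sqrt((27 + 1124) - 975169) = sqrt(1151 - 975169) = sqrt(-974018) = I*sqrt(974018)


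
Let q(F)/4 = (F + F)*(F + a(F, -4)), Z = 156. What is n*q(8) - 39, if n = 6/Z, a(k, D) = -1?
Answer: -283/13 ≈ -21.769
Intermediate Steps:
n = 1/26 (n = 6/156 = 6*(1/156) = 1/26 ≈ 0.038462)
q(F) = 8*F*(-1 + F) (q(F) = 4*((F + F)*(F - 1)) = 4*((2*F)*(-1 + F)) = 4*(2*F*(-1 + F)) = 8*F*(-1 + F))
n*q(8) - 39 = (8*8*(-1 + 8))/26 - 39 = (8*8*7)/26 - 39 = (1/26)*448 - 39 = 224/13 - 39 = -283/13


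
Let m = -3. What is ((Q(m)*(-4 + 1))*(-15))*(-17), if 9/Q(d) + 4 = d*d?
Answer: -1377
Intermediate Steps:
Q(d) = 9/(-4 + d**2) (Q(d) = 9/(-4 + d*d) = 9/(-4 + d**2))
((Q(m)*(-4 + 1))*(-15))*(-17) = (((9/(-4 + (-3)**2))*(-4 + 1))*(-15))*(-17) = (((9/(-4 + 9))*(-3))*(-15))*(-17) = (((9/5)*(-3))*(-15))*(-17) = -27/5*(-15)*(-17) = 81*(-17) = -1377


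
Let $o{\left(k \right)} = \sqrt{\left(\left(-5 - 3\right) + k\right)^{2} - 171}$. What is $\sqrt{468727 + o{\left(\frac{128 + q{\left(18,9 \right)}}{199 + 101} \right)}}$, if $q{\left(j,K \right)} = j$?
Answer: $\frac{\sqrt{421854300 + 6 i \sqrt{2577371}}}{30} \approx 684.64 + 0.0078164 i$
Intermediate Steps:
$o{\left(k \right)} = \sqrt{-171 + \left(-8 + k\right)^{2}}$ ($o{\left(k \right)} = \sqrt{\left(\left(-5 - 3\right) + k\right)^{2} - 171} = \sqrt{\left(-8 + k\right)^{2} - 171} = \sqrt{-171 + \left(-8 + k\right)^{2}}$)
$\sqrt{468727 + o{\left(\frac{128 + q{\left(18,9 \right)}}{199 + 101} \right)}} = \sqrt{468727 + \sqrt{-171 + \left(-8 + \frac{128 + 18}{199 + 101}\right)^{2}}} = \sqrt{468727 + \sqrt{-171 + \left(-8 + \frac{146}{300}\right)^{2}}} = \sqrt{468727 + \sqrt{-171 + \left(-8 + 146 \cdot \frac{1}{300}\right)^{2}}} = \sqrt{468727 + \sqrt{-171 + \left(-8 + \frac{73}{150}\right)^{2}}} = \sqrt{468727 + \sqrt{-171 + \left(- \frac{1127}{150}\right)^{2}}} = \sqrt{468727 + \sqrt{-171 + \frac{1270129}{22500}}} = \sqrt{468727 + \sqrt{- \frac{2577371}{22500}}} = \sqrt{468727 + \frac{i \sqrt{2577371}}{150}}$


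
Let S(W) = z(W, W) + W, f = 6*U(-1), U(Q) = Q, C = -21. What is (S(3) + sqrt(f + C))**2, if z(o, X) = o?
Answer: 9 + 36*I*sqrt(3) ≈ 9.0 + 62.354*I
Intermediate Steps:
f = -6 (f = 6*(-1) = -6)
S(W) = 2*W (S(W) = W + W = 2*W)
(S(3) + sqrt(f + C))**2 = (2*3 + sqrt(-6 - 21))**2 = (6 + sqrt(-27))**2 = (6 + 3*I*sqrt(3))**2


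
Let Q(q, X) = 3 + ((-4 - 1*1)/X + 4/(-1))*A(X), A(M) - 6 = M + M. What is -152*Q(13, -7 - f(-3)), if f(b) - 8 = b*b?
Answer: -24662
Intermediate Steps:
f(b) = 8 + b**2 (f(b) = 8 + b*b = 8 + b**2)
A(M) = 6 + 2*M (A(M) = 6 + (M + M) = 6 + 2*M)
Q(q, X) = 3 + (-4 - 5/X)*(6 + 2*X) (Q(q, X) = 3 + ((-4 - 1*1)/X + 4/(-1))*(6 + 2*X) = 3 + ((-4 - 1)/X + 4*(-1))*(6 + 2*X) = 3 + (-5/X - 4)*(6 + 2*X) = 3 + (-4 - 5/X)*(6 + 2*X))
-152*Q(13, -7 - f(-3)) = -152*(-31 - 30/(-7 - (8 + (-3)**2)) - 8*(-7 - (8 + (-3)**2))) = -152*(-31 - 30/(-7 - (8 + 9)) - 8*(-7 - (8 + 9))) = -152*(-31 - 30/(-7 - 1*17) - 8*(-7 - 1*17)) = -152*(-31 - 30/(-7 - 17) - 8*(-7 - 17)) = -152*(-31 - 30/(-24) - 8*(-24)) = -152*(-31 - 30*(-1/24) + 192) = -152*(-31 + 5/4 + 192) = -152*649/4 = -24662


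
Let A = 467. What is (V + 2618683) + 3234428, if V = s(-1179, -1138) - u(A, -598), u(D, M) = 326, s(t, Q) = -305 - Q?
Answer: 5853618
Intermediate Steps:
V = 507 (V = (-305 - 1*(-1138)) - 1*326 = (-305 + 1138) - 326 = 833 - 326 = 507)
(V + 2618683) + 3234428 = (507 + 2618683) + 3234428 = 2619190 + 3234428 = 5853618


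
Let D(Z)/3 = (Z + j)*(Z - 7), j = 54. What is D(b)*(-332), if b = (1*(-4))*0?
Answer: 376488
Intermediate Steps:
b = 0 (b = -4*0 = 0)
D(Z) = 3*(-7 + Z)*(54 + Z) (D(Z) = 3*((Z + 54)*(Z - 7)) = 3*((54 + Z)*(-7 + Z)) = 3*((-7 + Z)*(54 + Z)) = 3*(-7 + Z)*(54 + Z))
D(b)*(-332) = (-1134 + 3*0² + 141*0)*(-332) = (-1134 + 3*0 + 0)*(-332) = (-1134 + 0 + 0)*(-332) = -1134*(-332) = 376488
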